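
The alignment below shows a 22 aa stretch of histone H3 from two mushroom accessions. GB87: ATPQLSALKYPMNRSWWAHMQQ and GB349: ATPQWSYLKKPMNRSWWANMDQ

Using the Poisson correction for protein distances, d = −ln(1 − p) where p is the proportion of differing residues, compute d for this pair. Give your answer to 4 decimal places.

0.2578

Differing sites — 5:L/W; 7:A/Y; 10:Y/K; 19:H/N; 21:Q/D.
p = 5/22 = 0.227273.
d = −ln(1 − 0.227273) = −ln(0.772727) = 0.2578.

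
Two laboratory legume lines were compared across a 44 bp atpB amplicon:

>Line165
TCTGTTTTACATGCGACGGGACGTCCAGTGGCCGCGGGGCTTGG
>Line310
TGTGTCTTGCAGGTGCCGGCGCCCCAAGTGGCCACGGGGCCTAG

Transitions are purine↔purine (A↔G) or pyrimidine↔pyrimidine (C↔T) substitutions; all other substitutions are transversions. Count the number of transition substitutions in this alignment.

The sequences differ at positions 2 (C/G, transversion), 6 (T/C, transition), 9 (A/G, transition), 12 (T/G, transversion), 14 (C/T, transition), 16 (A/C, transversion), 20 (G/C, transversion), 21 (A/G, transition), 23 (G/C, transversion), 24 (T/C, transition), 26 (C/A, transversion), 34 (G/A, transition), 41 (T/C, transition), 43 (G/A, transition).
Of the 14 differences, 8 transitions and 6 transversions, so the answer is 8.

8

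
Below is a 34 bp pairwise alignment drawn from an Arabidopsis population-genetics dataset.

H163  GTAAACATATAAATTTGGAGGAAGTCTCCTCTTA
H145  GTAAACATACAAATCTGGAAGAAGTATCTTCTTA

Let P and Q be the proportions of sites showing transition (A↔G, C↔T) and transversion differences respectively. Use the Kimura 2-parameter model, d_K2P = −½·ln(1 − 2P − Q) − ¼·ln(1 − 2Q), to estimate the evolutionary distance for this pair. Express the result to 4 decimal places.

The sequences differ at positions 10 (T/C, transition), 15 (T/C, transition), 20 (G/A, transition), 26 (C/A, transversion), 29 (C/T, transition).
Of the 5 differences, 4 transitions and 1 transversion over 34 sites: P = 4/34 = 0.117647, Q = 1/34 = 0.029412.
d = −0.5·ln(0.735294) − 0.25·ln(0.941176) = −0.5·(-0.307485) − 0.25·(-0.060625) = 0.1689.

0.1689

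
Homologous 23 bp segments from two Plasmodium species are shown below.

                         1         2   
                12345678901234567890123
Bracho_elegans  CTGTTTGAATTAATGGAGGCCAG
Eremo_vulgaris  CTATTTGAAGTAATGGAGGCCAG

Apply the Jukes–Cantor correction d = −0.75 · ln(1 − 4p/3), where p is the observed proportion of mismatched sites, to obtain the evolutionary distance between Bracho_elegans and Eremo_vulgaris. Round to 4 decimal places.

Mismatches occur at site 3 (G/A), site 10 (T/G).
p = 2/23 = 0.086957.
d = −0.75 · ln(1 − (4/3)·0.086957) = −0.75 · ln(0.884057) = −0.75 · (-0.123234) = 0.0924.

0.0924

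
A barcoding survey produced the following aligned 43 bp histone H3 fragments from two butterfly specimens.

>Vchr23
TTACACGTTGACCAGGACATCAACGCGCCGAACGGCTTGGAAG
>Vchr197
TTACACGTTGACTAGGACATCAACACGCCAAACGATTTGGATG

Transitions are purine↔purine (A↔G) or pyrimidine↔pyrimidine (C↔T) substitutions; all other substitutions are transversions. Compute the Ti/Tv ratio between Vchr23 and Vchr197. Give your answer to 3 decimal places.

5.000

Differing sites — 13:C/T (Ti); 25:G/A (Ti); 30:G/A (Ti); 35:G/A (Ti); 36:C/T (Ti); 42:A/T (Tv).
Of the 6 differences, 5 transitions and 1 transversion, so Ti/Tv = 5/1 = 5.000.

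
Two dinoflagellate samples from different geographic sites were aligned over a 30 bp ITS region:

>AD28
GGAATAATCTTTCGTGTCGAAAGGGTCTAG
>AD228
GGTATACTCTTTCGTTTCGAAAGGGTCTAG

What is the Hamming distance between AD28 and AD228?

3

Differing sites — 3:A/T; 7:A/C; 16:G/T.
That gives 3 mismatches out of 30 aligned sites, so the Hamming distance is 3.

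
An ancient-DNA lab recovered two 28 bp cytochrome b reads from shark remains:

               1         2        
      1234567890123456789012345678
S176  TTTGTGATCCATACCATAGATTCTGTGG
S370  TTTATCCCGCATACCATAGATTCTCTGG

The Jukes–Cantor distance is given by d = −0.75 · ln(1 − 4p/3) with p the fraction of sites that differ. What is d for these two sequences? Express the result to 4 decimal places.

Mismatches occur at site 4 (G/A), site 6 (G/C), site 7 (A/C), site 8 (T/C), site 9 (C/G), site 25 (G/C).
p = 6/28 = 0.214286.
d = −0.75 · ln(1 − (4/3)·0.214286) = −0.75 · ln(0.714285) = −0.75 · (-0.336473) = 0.2524.

0.2524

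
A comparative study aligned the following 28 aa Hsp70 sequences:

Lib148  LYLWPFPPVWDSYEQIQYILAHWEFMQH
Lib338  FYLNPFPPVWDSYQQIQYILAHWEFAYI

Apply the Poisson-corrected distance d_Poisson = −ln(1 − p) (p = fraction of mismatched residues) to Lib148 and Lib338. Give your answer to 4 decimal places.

0.2412

The sequences differ at positions 1 (L/F), 4 (W/N), 14 (E/Q), 26 (M/A), 27 (Q/Y), 28 (H/I).
p = 6/28 = 0.214286.
d = −ln(1 − 0.214286) = −ln(0.785714) = 0.2412.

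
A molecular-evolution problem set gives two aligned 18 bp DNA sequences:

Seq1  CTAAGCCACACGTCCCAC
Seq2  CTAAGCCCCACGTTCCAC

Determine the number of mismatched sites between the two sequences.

The sequences differ at positions 8 (A/C), 14 (C/T).
That gives 2 mismatches out of 18 aligned sites, so the Hamming distance is 2.

2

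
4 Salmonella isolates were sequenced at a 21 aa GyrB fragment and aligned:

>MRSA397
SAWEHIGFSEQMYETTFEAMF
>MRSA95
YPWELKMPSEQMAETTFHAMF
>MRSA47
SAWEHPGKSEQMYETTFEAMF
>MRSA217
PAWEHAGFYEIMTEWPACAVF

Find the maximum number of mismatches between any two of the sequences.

Pairwise Hamming distances:
  MRSA397 vs MRSA95: 8
  MRSA397 vs MRSA47: 2
  MRSA397 vs MRSA217: 10
  MRSA95 vs MRSA47: 8
  MRSA95 vs MRSA217: 14
  MRSA47 vs MRSA217: 11
The largest is 14, between MRSA95 and MRSA217.

14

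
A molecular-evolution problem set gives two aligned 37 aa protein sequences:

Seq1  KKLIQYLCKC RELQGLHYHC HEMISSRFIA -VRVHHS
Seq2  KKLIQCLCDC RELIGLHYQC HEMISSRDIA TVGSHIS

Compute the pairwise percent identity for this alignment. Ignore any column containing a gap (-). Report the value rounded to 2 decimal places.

77.78%

Excluding the 1 gap column leaves 36 comparable sites.
Differing sites — 6:Y/C; 9:K/D; 14:Q/I; 19:H/Q; 28:F/D; 33:R/G; 34:V/S; 36:H/I.
28 of the 36 comparable sites match, so the percent identity is 28/36 × 100 = 77.78%.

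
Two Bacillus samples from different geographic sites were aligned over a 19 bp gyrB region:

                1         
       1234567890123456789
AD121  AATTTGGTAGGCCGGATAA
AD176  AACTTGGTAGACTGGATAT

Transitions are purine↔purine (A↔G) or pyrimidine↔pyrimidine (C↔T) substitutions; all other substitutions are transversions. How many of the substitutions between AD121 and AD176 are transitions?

3

The sequences differ at positions 3 (T/C, transition), 11 (G/A, transition), 13 (C/T, transition), 19 (A/T, transversion).
Of the 4 differences, 3 transitions and 1 transversion, so the answer is 3.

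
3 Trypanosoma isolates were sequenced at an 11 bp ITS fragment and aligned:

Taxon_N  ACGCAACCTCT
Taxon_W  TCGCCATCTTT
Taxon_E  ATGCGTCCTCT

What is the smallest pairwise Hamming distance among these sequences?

Pairwise Hamming distances:
  Taxon_N vs Taxon_W: 4
  Taxon_N vs Taxon_E: 3
  Taxon_W vs Taxon_E: 6
The smallest is 3, between Taxon_N and Taxon_E.

3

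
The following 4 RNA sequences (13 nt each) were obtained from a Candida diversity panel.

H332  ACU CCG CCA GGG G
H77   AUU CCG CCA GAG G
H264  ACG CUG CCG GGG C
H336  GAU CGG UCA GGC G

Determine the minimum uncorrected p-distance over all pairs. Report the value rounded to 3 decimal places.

Pairwise Hamming distances:
  H332 vs H77: 2
  H332 vs H264: 4
  H332 vs H336: 5
  H77 vs H264: 6
  H77 vs H336: 6
  H264 vs H336: 8
The smallest is 2 mismatches, between H332 and H77; p = 2/13 = 0.154.

0.154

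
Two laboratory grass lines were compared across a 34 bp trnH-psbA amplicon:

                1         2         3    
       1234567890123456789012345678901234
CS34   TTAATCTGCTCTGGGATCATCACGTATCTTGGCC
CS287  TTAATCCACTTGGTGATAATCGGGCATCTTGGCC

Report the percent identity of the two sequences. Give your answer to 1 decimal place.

73.5%

Differing sites — 7:T/C; 8:G/A; 11:C/T; 12:T/G; 14:G/T; 18:C/A; 22:A/G; 23:C/G; 25:T/C.
25 of the 34 sites match, so the percent identity is 25/34 × 100 = 73.5%.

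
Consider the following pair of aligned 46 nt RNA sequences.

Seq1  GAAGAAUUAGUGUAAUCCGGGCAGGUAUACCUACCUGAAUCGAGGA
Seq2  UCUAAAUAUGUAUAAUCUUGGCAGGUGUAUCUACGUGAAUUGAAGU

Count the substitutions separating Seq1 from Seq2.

15

Mismatches occur at site 1 (G→U), site 2 (A→C), site 3 (A→U), site 4 (G→A), site 8 (U→A), site 9 (A→U), site 12 (G→A), site 18 (C→U), site 19 (G→U), site 27 (A→G), site 30 (C→U), site 35 (C→G), site 41 (C→U), site 44 (G→A), site 46 (A→U).
That gives 15 mismatches out of 46 aligned sites, so the Hamming distance is 15.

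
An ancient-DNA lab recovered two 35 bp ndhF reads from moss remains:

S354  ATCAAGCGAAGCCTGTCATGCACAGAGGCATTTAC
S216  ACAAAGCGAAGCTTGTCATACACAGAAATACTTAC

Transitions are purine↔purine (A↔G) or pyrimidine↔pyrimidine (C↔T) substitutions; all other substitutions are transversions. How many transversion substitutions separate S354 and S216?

1

Mismatches occur at site 2 (T/C, transition), site 3 (C/A, transversion), site 13 (C/T, transition), site 20 (G/A, transition), site 27 (G/A, transition), site 28 (G/A, transition), site 29 (C/T, transition), site 31 (T/C, transition).
Of the 8 differences, 7 transitions and 1 transversion, so the answer is 1.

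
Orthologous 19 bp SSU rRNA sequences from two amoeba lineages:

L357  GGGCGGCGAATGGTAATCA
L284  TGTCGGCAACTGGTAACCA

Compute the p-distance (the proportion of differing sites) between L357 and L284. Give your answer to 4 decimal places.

The sequences differ at positions 1 (G/T), 3 (G/T), 8 (G/A), 10 (A/C), 17 (T/C).
There are 5 differences over 19 sites, so p = 5/19 = 0.2632.

0.2632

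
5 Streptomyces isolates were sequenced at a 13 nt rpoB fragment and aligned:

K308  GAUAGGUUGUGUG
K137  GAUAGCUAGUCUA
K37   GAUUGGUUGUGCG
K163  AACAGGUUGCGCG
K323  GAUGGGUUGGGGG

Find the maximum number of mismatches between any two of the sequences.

Pairwise Hamming distances:
  K308 vs K137: 4
  K308 vs K37: 2
  K308 vs K163: 4
  K308 vs K323: 3
  K137 vs K37: 6
  K137 vs K163: 8
  K137 vs K323: 7
  K37 vs K163: 4
  K37 vs K323: 3
  K163 vs K323: 5
The largest is 8, between K137 and K163.

8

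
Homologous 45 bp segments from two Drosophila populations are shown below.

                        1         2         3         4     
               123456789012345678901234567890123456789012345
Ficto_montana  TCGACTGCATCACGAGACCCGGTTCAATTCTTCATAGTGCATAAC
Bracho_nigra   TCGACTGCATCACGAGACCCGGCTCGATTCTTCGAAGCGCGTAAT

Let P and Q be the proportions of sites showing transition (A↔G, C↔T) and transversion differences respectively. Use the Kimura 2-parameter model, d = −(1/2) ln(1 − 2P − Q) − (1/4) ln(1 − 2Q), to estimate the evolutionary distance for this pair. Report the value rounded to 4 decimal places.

Differing sites — 23:T/C (Ti); 26:A/G (Ti); 34:A/G (Ti); 35:T/A (Tv); 38:T/C (Ti); 41:A/G (Ti); 45:C/T (Ti).
Of the 7 differences, 6 transitions and 1 transversion over 45 sites: P = 6/45 = 0.133333, Q = 1/45 = 0.022222.
d = −0.5·ln(0.711112) − 0.25·ln(0.955556) = −0.5·(-0.340925) − 0.25·(-0.045462) = 0.1818.

0.1818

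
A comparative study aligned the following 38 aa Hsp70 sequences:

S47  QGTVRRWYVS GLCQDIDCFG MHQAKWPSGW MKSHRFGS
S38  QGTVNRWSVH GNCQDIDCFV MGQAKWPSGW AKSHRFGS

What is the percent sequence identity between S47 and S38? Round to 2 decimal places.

81.58%

Mismatches occur at site 5 (R→N), site 8 (Y→S), site 10 (S→H), site 12 (L→N), site 20 (G→V), site 22 (H→G), site 31 (M→A).
31 of the 38 sites match, so the percent identity is 31/38 × 100 = 81.58%.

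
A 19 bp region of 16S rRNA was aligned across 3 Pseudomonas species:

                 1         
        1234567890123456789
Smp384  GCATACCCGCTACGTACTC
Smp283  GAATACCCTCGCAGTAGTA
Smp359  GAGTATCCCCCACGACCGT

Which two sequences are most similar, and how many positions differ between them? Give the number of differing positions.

Pairwise Hamming distances:
  Smp384 vs Smp283: 7
  Smp384 vs Smp359: 9
  Smp283 vs Smp359: 11
The smallest is 7, between Smp384 and Smp283.

7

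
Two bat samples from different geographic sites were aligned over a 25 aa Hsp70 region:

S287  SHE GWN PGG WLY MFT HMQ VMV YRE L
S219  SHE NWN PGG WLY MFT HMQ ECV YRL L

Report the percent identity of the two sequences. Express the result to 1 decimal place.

84.0%

The sequences differ at positions 4 (G/N), 19 (V/E), 20 (M/C), 24 (E/L).
21 of the 25 sites match, so the percent identity is 21/25 × 100 = 84.0%.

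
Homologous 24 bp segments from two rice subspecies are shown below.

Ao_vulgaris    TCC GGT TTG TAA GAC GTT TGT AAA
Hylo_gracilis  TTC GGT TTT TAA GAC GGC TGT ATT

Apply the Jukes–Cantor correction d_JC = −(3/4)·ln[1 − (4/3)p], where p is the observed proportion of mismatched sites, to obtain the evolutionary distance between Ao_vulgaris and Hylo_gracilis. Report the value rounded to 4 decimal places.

Mismatches occur at site 2 (C→T), site 9 (G→T), site 17 (T→G), site 18 (T→C), site 23 (A→T), site 24 (A→T).
p = 6/24 = 0.250000.
d = −0.75 · ln(1 − (4/3)·0.250000) = −0.75 · ln(0.666667) = −0.75 · (-0.405465) = 0.3041.

0.3041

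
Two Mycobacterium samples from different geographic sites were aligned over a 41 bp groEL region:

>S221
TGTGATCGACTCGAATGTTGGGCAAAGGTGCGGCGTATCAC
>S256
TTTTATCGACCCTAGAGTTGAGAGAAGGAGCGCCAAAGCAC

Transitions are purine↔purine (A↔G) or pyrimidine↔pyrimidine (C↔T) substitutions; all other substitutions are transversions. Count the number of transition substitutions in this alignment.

Differing sites — 2:G/T (Tv); 4:G/T (Tv); 11:T/C (Ti); 13:G/T (Tv); 15:A/G (Ti); 16:T/A (Tv); 21:G/A (Ti); 23:C/A (Tv); 24:A/G (Ti); 29:T/A (Tv); 33:G/C (Tv); 35:G/A (Ti); 36:T/A (Tv); 38:T/G (Tv).
Of the 14 differences, 5 transitions and 9 transversions, so the answer is 5.

5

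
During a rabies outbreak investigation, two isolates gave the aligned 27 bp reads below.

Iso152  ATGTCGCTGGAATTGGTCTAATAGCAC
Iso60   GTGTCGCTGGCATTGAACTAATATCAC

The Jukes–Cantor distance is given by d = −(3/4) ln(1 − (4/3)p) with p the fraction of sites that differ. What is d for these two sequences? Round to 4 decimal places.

Differing sites — 1:A/G; 11:A/C; 16:G/A; 17:T/A; 24:G/T.
p = 5/27 = 0.185185.
d = −0.75 · ln(1 − (4/3)·0.185185) = −0.75 · ln(0.753087) = −0.75 · (-0.283575) = 0.2127.

0.2127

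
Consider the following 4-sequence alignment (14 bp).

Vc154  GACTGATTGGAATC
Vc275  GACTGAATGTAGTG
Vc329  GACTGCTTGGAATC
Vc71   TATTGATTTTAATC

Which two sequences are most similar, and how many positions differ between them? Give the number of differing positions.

1

Pairwise Hamming distances:
  Vc154 vs Vc275: 4
  Vc154 vs Vc329: 1
  Vc154 vs Vc71: 4
  Vc275 vs Vc329: 5
  Vc275 vs Vc71: 6
  Vc329 vs Vc71: 5
The smallest is 1, between Vc154 and Vc329.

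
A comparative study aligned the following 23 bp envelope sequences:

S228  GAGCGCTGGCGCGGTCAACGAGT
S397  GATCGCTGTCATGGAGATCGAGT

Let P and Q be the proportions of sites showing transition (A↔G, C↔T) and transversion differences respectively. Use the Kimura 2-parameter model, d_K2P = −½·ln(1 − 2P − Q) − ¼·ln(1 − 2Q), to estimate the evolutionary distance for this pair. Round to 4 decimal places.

Mismatches occur at site 3 (G↔T, transversion), site 9 (G↔T, transversion), site 11 (G↔A, transition), site 12 (C↔T, transition), site 15 (T↔A, transversion), site 16 (C↔G, transversion), site 18 (A↔T, transversion).
Of the 7 differences, 2 transitions and 5 transversions over 23 sites: P = 2/23 = 0.086957, Q = 5/23 = 0.217391.
d = −0.5·ln(0.608695) − 0.25·ln(0.565218) = −0.5·(-0.496438) − 0.25·(-0.570544) = 0.3909.

0.3909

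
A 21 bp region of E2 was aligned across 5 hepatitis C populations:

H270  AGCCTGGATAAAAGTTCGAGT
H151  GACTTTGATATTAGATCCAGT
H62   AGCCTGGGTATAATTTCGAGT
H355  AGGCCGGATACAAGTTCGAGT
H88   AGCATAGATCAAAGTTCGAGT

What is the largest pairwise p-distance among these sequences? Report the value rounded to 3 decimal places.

Pairwise Hamming distances:
  H270 vs H151: 8
  H270 vs H62: 3
  H270 vs H355: 3
  H270 vs H88: 3
  H151 vs H62: 9
  H151 vs H355: 10
  H151 vs H88: 9
  H62 vs H355: 5
  H62 vs H88: 6
  H355 vs H88: 6
The largest is 10 mismatches, between H151 and H355; p = 10/21 = 0.476.

0.476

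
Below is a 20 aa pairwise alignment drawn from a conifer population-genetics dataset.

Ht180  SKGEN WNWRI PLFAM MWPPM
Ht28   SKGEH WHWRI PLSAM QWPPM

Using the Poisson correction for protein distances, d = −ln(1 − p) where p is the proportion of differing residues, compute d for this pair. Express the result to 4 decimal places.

0.2231

Mismatches occur at site 5 (N/H), site 7 (N/H), site 13 (F/S), site 16 (M/Q).
p = 4/20 = 0.200000.
d = −ln(1 − 0.200000) = −ln(0.800000) = 0.2231.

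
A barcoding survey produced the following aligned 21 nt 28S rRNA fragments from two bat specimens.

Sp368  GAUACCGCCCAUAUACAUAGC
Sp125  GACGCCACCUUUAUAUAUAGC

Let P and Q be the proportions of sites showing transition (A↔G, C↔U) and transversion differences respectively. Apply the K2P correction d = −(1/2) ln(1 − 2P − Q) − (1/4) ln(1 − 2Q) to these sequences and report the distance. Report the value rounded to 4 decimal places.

0.3960

Mismatches occur at site 3 (U→C, transition), site 4 (A→G, transition), site 7 (G→A, transition), site 10 (C→U, transition), site 11 (A→U, transversion), site 16 (C→U, transition).
Of the 6 differences, 5 transitions and 1 transversion over 21 sites: P = 5/21 = 0.238095, Q = 1/21 = 0.047619.
d = −0.5·ln(0.476191) − 0.25·ln(0.904762) = −0.5·(-0.741936) − 0.25·(-0.100083) = 0.3960.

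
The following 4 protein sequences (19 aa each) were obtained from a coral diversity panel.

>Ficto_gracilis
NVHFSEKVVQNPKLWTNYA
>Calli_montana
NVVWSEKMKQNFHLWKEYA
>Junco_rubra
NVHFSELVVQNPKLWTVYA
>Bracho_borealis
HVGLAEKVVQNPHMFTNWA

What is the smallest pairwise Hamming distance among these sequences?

Pairwise Hamming distances:
  Ficto_gracilis vs Calli_montana: 8
  Ficto_gracilis vs Junco_rubra: 2
  Ficto_gracilis vs Bracho_borealis: 8
  Calli_montana vs Junco_rubra: 9
  Calli_montana vs Bracho_borealis: 12
  Junco_rubra vs Bracho_borealis: 10
The smallest is 2, between Ficto_gracilis and Junco_rubra.

2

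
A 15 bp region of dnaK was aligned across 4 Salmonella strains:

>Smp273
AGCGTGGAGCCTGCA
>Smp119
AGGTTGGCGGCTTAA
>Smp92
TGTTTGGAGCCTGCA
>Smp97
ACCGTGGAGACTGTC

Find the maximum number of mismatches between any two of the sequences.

8

Pairwise Hamming distances:
  Smp273 vs Smp119: 6
  Smp273 vs Smp92: 3
  Smp273 vs Smp97: 4
  Smp119 vs Smp92: 6
  Smp119 vs Smp97: 8
  Smp92 vs Smp97: 7
The largest is 8, between Smp119 and Smp97.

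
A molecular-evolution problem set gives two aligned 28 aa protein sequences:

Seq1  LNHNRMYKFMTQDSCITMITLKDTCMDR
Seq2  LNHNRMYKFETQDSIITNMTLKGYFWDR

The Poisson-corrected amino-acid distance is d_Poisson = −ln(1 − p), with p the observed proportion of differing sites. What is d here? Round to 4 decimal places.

0.3365

Mismatches occur at site 10 (M↔E), site 15 (C↔I), site 18 (M↔N), site 19 (I↔M), site 23 (D↔G), site 24 (T↔Y), site 25 (C↔F), site 26 (M↔W).
p = 8/28 = 0.285714.
d = −ln(1 − 0.285714) = −ln(0.714286) = 0.3365.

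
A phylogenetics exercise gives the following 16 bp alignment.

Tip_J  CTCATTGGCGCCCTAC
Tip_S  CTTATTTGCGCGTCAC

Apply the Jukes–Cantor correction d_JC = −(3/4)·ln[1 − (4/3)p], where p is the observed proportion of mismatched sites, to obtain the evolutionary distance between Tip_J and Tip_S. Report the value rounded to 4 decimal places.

0.4042

Mismatches occur at site 3 (C↔T), site 7 (G↔T), site 12 (C↔G), site 13 (C↔T), site 14 (T↔C).
p = 5/16 = 0.312500.
d = −0.75 · ln(1 − (4/3)·0.312500) = −0.75 · ln(0.583333) = −0.75 · (-0.538997) = 0.4042.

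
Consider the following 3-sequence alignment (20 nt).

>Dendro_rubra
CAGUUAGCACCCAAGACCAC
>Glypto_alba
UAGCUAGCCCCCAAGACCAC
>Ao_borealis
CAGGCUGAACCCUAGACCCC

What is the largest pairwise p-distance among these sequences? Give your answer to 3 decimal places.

Pairwise Hamming distances:
  Dendro_rubra vs Glypto_alba: 3
  Dendro_rubra vs Ao_borealis: 6
  Glypto_alba vs Ao_borealis: 8
The largest is 8 mismatches, between Glypto_alba and Ao_borealis; p = 8/20 = 0.400.

0.400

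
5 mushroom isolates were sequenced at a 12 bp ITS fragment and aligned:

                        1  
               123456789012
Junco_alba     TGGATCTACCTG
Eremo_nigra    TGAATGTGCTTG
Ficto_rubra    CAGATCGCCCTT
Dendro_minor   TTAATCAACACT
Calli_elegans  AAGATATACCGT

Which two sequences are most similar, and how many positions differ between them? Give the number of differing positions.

Pairwise Hamming distances:
  Junco_alba vs Eremo_nigra: 4
  Junco_alba vs Ficto_rubra: 5
  Junco_alba vs Dendro_minor: 6
  Junco_alba vs Calli_elegans: 5
  Eremo_nigra vs Ficto_rubra: 8
  Eremo_nigra vs Dendro_minor: 7
  Eremo_nigra vs Calli_elegans: 8
  Ficto_rubra vs Dendro_minor: 7
  Ficto_rubra vs Calli_elegans: 5
  Dendro_minor vs Calli_elegans: 7
The smallest is 4, between Junco_alba and Eremo_nigra.

4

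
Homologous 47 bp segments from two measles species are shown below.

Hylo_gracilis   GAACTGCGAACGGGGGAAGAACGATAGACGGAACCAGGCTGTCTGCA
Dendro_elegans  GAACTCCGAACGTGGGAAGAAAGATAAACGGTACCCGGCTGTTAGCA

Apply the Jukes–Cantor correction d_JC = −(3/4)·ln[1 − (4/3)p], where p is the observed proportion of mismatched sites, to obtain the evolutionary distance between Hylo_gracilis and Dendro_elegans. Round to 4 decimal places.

The sequences differ at positions 6 (G/C), 13 (G/T), 22 (C/A), 27 (G/A), 32 (A/T), 36 (A/C), 43 (C/T), 44 (T/A).
p = 8/47 = 0.170213.
d = −0.75 · ln(1 − (4/3)·0.170213) = −0.75 · ln(0.773049) = −0.75 · (-0.257413) = 0.1931.

0.1931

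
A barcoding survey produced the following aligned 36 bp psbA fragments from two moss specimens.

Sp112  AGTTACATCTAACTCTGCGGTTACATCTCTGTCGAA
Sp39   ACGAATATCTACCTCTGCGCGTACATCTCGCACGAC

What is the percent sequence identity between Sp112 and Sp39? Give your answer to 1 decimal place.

Mismatches occur at site 2 (G/C), site 3 (T/G), site 4 (T/A), site 6 (C/T), site 12 (A/C), site 20 (G/C), site 21 (T/G), site 30 (T/G), site 31 (G/C), site 32 (T/A), site 36 (A/C).
25 of the 36 sites match, so the percent identity is 25/36 × 100 = 69.4%.

69.4%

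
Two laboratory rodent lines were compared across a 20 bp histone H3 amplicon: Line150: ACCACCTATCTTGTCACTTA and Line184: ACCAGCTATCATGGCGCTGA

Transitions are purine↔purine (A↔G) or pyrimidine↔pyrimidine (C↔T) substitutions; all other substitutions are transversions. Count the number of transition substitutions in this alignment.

1

The sequences differ at positions 5 (C/G, transversion), 11 (T/A, transversion), 14 (T/G, transversion), 16 (A/G, transition), 19 (T/G, transversion).
Of the 5 differences, 1 transition and 4 transversions, so the answer is 1.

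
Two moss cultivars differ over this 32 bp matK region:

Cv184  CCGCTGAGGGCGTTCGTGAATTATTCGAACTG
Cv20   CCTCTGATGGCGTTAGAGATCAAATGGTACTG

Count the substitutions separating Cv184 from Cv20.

10

Differing sites — 3:G/T; 8:G/T; 15:C/A; 17:T/A; 20:A/T; 21:T/C; 22:T/A; 24:T/A; 26:C/G; 28:A/T.
That gives 10 mismatches out of 32 aligned sites, so the Hamming distance is 10.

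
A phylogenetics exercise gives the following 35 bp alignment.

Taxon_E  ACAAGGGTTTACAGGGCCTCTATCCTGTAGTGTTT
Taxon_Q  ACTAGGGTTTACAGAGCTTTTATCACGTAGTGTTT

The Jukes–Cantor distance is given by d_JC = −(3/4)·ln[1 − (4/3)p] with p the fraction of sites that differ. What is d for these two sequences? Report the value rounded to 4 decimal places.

The sequences differ at positions 3 (A/T), 15 (G/A), 18 (C/T), 20 (C/T), 25 (C/A), 26 (T/C).
p = 6/35 = 0.171429.
d = −0.75 · ln(1 − (4/3)·0.171429) = −0.75 · ln(0.771428) = −0.75 · (-0.259512) = 0.1946.

0.1946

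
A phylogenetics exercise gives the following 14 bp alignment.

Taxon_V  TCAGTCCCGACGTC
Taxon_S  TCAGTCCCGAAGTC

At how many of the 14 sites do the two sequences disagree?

A single mismatch occurs at site 11 (C↔A).
That gives 1 mismatch out of 14 aligned sites, so the Hamming distance is 1.

1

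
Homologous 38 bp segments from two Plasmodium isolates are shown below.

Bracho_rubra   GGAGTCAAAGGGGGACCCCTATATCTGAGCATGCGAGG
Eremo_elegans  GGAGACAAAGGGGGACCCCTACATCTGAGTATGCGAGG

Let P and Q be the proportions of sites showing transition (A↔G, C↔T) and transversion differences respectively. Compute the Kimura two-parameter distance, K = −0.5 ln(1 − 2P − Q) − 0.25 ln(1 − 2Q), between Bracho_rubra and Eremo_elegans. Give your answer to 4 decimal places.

0.0841

Mismatches occur at site 5 (T↔A, transversion), site 22 (T↔C, transition), site 30 (C↔T, transition).
Of the 3 differences, 2 transitions and 1 transversion over 38 sites: P = 2/38 = 0.052632, Q = 1/38 = 0.026316.
d = −0.5·ln(0.868420) − 0.25·ln(0.947368) = −0.5·(-0.141080) − 0.25·(-0.054068) = 0.0841.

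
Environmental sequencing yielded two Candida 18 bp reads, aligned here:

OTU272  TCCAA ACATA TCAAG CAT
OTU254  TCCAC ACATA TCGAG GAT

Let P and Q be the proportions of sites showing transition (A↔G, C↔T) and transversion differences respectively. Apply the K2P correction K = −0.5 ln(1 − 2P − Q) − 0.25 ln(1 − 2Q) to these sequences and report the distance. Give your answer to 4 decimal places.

0.1885

Mismatches occur at site 5 (A/C, transversion), site 13 (A/G, transition), site 16 (C/G, transversion).
Of the 3 differences, 1 transition and 2 transversions over 18 sites: P = 1/18 = 0.055556, Q = 2/18 = 0.111111.
d = −0.5·ln(0.777777) − 0.25·ln(0.777778) = −0.5·(-0.251315) − 0.25·(-0.251314) = 0.1885.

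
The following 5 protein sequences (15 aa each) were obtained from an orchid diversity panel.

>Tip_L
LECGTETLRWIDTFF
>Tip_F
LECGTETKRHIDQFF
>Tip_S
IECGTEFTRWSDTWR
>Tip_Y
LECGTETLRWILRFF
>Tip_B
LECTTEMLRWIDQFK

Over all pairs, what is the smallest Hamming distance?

Pairwise Hamming distances:
  Tip_L vs Tip_F: 3
  Tip_L vs Tip_S: 6
  Tip_L vs Tip_Y: 2
  Tip_L vs Tip_B: 4
  Tip_F vs Tip_S: 8
  Tip_F vs Tip_Y: 4
  Tip_F vs Tip_B: 5
  Tip_S vs Tip_Y: 8
  Tip_S vs Tip_B: 8
  Tip_Y vs Tip_B: 5
The smallest is 2, between Tip_L and Tip_Y.

2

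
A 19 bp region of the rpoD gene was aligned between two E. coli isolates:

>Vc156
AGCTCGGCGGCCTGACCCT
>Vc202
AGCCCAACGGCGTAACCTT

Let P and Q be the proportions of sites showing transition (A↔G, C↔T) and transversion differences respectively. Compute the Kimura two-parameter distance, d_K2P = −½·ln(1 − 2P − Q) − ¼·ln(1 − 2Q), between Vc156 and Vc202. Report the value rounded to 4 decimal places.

Mismatches occur at site 4 (T↔C, transition), site 6 (G↔A, transition), site 7 (G↔A, transition), site 12 (C↔G, transversion), site 14 (G↔A, transition), site 18 (C↔T, transition).
Of the 6 differences, 5 transitions and 1 transversion over 19 sites: P = 5/19 = 0.263158, Q = 1/19 = 0.052632.
d = −0.5·ln(0.421052) − 0.25·ln(0.894736) = −0.5·(-0.864999) − 0.25·(-0.111227) = 0.4603.

0.4603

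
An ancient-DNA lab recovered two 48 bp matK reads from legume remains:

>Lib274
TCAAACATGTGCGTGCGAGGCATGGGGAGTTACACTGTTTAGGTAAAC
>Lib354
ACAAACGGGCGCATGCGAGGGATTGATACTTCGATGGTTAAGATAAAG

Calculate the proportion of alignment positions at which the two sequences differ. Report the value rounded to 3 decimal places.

The sequences differ at positions 1 (T/A), 7 (A/G), 8 (T/G), 10 (T/C), 13 (G/A), 21 (C/G), 24 (G/T), 26 (G/A), 27 (G/T), 29 (G/C), 32 (A/C), 33 (C/G), 35 (C/T), 36 (T/G), 40 (T/A), 43 (G/A), 48 (C/G).
There are 17 differences over 48 sites, so p = 17/48 = 0.354.

0.354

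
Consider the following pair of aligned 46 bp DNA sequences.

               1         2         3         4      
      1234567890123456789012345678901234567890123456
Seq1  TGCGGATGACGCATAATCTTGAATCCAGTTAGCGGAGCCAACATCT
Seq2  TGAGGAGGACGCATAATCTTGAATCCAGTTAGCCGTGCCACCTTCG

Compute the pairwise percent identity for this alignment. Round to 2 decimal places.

Differing sites — 3:C/A; 7:T/G; 34:G/C; 36:A/T; 41:A/C; 43:A/T; 46:T/G.
39 of the 46 sites match, so the percent identity is 39/46 × 100 = 84.78%.

84.78%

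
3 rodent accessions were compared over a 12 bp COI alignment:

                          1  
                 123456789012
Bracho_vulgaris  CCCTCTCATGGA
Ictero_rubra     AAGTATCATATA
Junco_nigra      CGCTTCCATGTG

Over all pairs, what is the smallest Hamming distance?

5

Pairwise Hamming distances:
  Bracho_vulgaris vs Ictero_rubra: 6
  Bracho_vulgaris vs Junco_nigra: 5
  Ictero_rubra vs Junco_nigra: 7
The smallest is 5, between Bracho_vulgaris and Junco_nigra.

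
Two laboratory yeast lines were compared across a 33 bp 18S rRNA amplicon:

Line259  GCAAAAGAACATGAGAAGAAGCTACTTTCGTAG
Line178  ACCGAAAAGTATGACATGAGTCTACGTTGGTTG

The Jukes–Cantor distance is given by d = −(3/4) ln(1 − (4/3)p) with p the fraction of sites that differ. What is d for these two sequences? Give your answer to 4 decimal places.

0.5587

Mismatches occur at site 1 (G/A), site 3 (A/C), site 4 (A/G), site 7 (G/A), site 9 (A/G), site 10 (C/T), site 15 (G/C), site 17 (A/T), site 20 (A/G), site 21 (G/T), site 26 (T/G), site 29 (C/G), site 32 (A/T).
p = 13/33 = 0.393939.
d = −0.75 · ln(1 − (4/3)·0.393939) = −0.75 · ln(0.474748) = −0.75 · (-0.744971) = 0.5587.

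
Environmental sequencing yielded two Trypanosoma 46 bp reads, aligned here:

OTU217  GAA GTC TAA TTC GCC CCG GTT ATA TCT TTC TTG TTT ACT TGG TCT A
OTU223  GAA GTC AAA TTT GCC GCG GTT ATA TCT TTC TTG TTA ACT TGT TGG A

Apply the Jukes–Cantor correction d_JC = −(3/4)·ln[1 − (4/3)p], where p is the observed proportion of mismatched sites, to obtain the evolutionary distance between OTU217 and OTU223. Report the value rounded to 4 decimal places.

0.1701

Mismatches occur at site 7 (T↔A), site 12 (C↔T), site 16 (C↔G), site 36 (T↔A), site 42 (G↔T), site 44 (C↔G), site 45 (T↔G).
p = 7/46 = 0.152174.
d = −0.75 · ln(1 − (4/3)·0.152174) = −0.75 · ln(0.797101) = −0.75 · (-0.226774) = 0.1701.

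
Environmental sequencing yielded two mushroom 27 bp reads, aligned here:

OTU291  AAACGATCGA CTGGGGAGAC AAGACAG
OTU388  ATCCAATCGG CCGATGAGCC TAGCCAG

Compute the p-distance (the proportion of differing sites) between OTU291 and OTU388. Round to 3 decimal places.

0.370

Differing sites — 2:A/T; 3:A/C; 5:G/A; 10:A/G; 12:T/C; 14:G/A; 15:G/T; 19:A/C; 21:A/T; 24:A/C.
There are 10 differences over 27 sites, so p = 10/27 = 0.370.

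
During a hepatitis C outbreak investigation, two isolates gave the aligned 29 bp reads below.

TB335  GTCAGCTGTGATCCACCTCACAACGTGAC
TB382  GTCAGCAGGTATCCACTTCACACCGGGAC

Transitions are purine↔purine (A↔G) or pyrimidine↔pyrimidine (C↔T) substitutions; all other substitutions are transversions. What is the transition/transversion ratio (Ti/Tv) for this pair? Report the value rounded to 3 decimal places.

Differing sites — 7:T/A (Tv); 9:T/G (Tv); 10:G/T (Tv); 17:C/T (Ti); 23:A/C (Tv); 26:T/G (Tv).
Of the 6 differences, 1 transition and 5 transversions, so Ti/Tv = 1/5 = 0.200.

0.200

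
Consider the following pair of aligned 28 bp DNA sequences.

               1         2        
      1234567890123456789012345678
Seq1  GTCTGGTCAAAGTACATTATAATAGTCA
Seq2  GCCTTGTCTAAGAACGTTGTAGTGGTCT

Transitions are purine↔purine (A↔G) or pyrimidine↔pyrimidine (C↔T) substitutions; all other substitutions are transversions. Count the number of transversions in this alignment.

Mismatches occur at site 2 (T↔C, transition), site 5 (G↔T, transversion), site 9 (A↔T, transversion), site 13 (T↔A, transversion), site 16 (A↔G, transition), site 19 (A↔G, transition), site 22 (A↔G, transition), site 24 (A↔G, transition), site 28 (A↔T, transversion).
Of the 9 differences, 5 transitions and 4 transversions, so the answer is 4.

4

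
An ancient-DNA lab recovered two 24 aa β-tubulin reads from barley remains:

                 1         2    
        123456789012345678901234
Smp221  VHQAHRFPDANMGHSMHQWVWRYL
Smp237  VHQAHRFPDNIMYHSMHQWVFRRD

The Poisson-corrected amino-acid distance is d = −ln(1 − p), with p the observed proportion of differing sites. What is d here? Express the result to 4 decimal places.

Differing sites — 10:A/N; 11:N/I; 13:G/Y; 21:W/F; 23:Y/R; 24:L/D.
p = 6/24 = 0.250000.
d = −ln(1 − 0.250000) = −ln(0.750000) = 0.2877.

0.2877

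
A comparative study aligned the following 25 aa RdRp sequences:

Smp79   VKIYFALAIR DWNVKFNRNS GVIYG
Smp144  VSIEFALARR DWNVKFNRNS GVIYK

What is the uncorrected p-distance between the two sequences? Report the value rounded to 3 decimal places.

The sequences differ at positions 2 (K/S), 4 (Y/E), 9 (I/R), 25 (G/K).
There are 4 differences over 25 sites, so p = 4/25 = 0.160.

0.160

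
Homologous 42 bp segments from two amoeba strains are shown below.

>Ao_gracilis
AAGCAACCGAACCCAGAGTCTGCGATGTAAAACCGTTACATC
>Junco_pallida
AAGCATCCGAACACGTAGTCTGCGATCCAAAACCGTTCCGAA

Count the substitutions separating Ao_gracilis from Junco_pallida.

Mismatches occur at site 6 (A↔T), site 13 (C↔A), site 15 (A↔G), site 16 (G↔T), site 27 (G↔C), site 28 (T↔C), site 38 (A↔C), site 40 (A↔G), site 41 (T↔A), site 42 (C↔A).
That gives 10 mismatches out of 42 aligned sites, so the Hamming distance is 10.

10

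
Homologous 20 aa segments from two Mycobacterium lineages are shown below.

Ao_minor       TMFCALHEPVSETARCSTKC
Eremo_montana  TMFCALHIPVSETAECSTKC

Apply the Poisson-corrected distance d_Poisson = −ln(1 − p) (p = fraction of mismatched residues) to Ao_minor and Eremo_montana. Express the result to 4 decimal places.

0.1054

The sequences differ at positions 8 (E/I), 15 (R/E).
p = 2/20 = 0.100000.
d = −ln(1 − 0.100000) = −ln(0.900000) = 0.1054.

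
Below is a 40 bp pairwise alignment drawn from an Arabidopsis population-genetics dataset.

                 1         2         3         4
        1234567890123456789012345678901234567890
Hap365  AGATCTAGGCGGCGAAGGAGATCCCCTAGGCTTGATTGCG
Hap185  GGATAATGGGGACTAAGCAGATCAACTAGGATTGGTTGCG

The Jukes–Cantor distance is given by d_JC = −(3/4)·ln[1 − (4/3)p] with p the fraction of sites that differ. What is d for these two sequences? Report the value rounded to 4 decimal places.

Differing sites — 1:A/G; 5:C/A; 6:T/A; 7:A/T; 10:C/G; 12:G/A; 14:G/T; 18:G/C; 24:C/A; 25:C/A; 31:C/A; 35:A/G.
p = 12/40 = 0.300000.
d = −0.75 · ln(1 − (4/3)·0.300000) = −0.75 · ln(0.600000) = −0.75 · (-0.510826) = 0.3831.

0.3831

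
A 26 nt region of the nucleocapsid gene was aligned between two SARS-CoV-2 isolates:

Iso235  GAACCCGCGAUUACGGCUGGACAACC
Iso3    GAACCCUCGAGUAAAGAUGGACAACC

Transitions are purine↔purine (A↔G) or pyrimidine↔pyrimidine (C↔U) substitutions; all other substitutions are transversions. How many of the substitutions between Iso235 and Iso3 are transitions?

1

The sequences differ at positions 7 (G/U, transversion), 11 (U/G, transversion), 14 (C/A, transversion), 15 (G/A, transition), 17 (C/A, transversion).
Of the 5 differences, 1 transition and 4 transversions, so the answer is 1.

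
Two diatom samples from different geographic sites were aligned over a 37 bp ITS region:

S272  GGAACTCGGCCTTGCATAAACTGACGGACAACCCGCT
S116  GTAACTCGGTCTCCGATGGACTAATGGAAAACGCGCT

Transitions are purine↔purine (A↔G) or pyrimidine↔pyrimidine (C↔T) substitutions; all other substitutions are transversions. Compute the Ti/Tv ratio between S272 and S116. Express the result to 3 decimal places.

Mismatches occur at site 2 (G→T, transversion), site 10 (C→T, transition), site 13 (T→C, transition), site 14 (G→C, transversion), site 15 (C→G, transversion), site 18 (A→G, transition), site 19 (A→G, transition), site 23 (G→A, transition), site 25 (C→T, transition), site 29 (C→A, transversion), site 33 (C→G, transversion).
Of the 11 differences, 6 transitions and 5 transversions, so Ti/Tv = 6/5 = 1.200.

1.200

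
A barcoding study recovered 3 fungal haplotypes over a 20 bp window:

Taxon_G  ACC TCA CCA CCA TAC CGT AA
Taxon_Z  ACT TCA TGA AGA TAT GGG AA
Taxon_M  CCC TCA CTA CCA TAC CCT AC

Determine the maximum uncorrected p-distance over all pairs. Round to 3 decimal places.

Pairwise Hamming distances:
  Taxon_G vs Taxon_Z: 8
  Taxon_G vs Taxon_M: 4
  Taxon_Z vs Taxon_M: 11
The largest is 11 mismatches, between Taxon_Z and Taxon_M; p = 11/20 = 0.550.

0.550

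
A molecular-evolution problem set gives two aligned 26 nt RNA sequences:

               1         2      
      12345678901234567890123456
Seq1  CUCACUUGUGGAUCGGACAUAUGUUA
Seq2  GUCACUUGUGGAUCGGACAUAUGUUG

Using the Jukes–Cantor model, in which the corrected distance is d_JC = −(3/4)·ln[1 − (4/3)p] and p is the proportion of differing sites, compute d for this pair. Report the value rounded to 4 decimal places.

The sequences differ at positions 1 (C/G), 26 (A/G).
p = 2/26 = 0.076923.
d = −0.75 · ln(1 − (4/3)·0.076923) = −0.75 · ln(0.897436) = −0.75 · (-0.108213) = 0.0812.

0.0812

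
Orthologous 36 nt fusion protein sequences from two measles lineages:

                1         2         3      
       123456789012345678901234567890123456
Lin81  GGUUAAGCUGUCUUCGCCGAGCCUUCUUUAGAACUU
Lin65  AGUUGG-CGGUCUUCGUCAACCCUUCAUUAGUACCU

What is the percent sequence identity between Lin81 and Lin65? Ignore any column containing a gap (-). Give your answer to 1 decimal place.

Excluding the 1 gap column leaves 35 comparable sites.
Differing sites — 1:G/A; 5:A/G; 6:A/G; 9:U/G; 17:C/U; 19:G/A; 21:G/C; 27:U/A; 32:A/U; 35:U/C.
25 of the 35 comparable sites match, so the percent identity is 25/35 × 100 = 71.4%.

71.4%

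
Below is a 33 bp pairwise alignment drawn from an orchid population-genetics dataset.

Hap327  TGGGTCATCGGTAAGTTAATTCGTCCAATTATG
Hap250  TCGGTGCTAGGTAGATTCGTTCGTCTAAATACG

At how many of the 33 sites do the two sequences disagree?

Mismatches occur at site 2 (G→C), site 6 (C→G), site 7 (A→C), site 9 (C→A), site 14 (A→G), site 15 (G→A), site 18 (A→C), site 19 (A→G), site 26 (C→T), site 29 (T→A), site 32 (T→C).
That gives 11 mismatches out of 33 aligned sites, so the Hamming distance is 11.

11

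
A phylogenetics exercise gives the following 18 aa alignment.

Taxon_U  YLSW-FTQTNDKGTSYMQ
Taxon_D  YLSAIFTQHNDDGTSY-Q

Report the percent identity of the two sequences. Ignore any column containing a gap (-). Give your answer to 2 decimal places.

Excluding the 2 gap columns leaves 16 comparable sites.
Mismatches occur at site 4 (W↔A), site 9 (T↔H), site 12 (K↔D).
13 of the 16 comparable sites match, so the percent identity is 13/16 × 100 = 81.25%.

81.25%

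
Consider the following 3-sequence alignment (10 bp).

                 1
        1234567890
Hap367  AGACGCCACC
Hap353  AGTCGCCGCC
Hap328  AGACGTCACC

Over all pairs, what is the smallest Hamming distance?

Pairwise Hamming distances:
  Hap367 vs Hap353: 2
  Hap367 vs Hap328: 1
  Hap353 vs Hap328: 3
The smallest is 1, between Hap367 and Hap328.

1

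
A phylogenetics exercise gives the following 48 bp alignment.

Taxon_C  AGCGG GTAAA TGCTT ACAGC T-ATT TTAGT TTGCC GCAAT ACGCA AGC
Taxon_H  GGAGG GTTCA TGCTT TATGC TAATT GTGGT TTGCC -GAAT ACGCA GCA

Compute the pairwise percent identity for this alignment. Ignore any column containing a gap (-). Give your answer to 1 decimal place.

Excluding the 2 gap columns leaves 46 comparable sites.
Differing sites — 1:A/G; 3:C/A; 8:A/T; 9:A/C; 16:A/T; 17:C/A; 18:A/T; 26:T/G; 28:A/G; 37:C/G; 46:A/G; 47:G/C; 48:C/A.
33 of the 46 comparable sites match, so the percent identity is 33/46 × 100 = 71.7%.

71.7%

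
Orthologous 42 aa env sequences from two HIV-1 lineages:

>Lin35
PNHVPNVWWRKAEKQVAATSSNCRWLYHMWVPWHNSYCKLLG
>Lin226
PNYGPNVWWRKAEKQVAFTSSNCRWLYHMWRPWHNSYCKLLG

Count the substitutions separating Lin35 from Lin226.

Mismatches occur at site 3 (H/Y), site 4 (V/G), site 18 (A/F), site 31 (V/R).
That gives 4 mismatches out of 42 aligned sites, so the Hamming distance is 4.

4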